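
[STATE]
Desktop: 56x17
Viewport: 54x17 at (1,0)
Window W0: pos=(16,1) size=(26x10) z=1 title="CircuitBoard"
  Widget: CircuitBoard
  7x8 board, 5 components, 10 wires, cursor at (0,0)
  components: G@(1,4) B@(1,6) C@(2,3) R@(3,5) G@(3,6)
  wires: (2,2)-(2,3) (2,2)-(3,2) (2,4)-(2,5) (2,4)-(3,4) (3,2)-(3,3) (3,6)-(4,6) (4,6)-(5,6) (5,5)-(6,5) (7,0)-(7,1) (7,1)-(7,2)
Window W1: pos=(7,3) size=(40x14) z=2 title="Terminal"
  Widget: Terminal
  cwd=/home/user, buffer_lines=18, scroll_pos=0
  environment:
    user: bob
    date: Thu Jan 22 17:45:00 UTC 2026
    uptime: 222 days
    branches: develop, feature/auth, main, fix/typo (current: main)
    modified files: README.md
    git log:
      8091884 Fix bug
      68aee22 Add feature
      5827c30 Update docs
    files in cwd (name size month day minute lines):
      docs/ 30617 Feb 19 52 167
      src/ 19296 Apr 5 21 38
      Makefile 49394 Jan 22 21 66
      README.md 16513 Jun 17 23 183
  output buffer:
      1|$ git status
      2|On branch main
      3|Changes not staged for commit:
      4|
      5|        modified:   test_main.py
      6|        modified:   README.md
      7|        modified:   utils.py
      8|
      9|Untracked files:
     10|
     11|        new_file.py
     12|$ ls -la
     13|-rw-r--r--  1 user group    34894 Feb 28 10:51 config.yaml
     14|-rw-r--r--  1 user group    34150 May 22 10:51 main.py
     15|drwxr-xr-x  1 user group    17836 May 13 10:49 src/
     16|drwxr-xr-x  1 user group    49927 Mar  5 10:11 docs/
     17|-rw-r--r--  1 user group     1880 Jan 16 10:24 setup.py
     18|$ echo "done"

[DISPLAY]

                                                      
               ┏━━━━━━━━━━━━━━━━━━━━━━━━┓             
               ┃ CircuitBoard           ┃             
      ┏━━━━━━━━━━━━━━━━━━━━━━━━━━━━━━━━━━━━━━┓        
      ┃ Terminal                             ┃        
      ┠──────────────────────────────────────┨        
      ┃$ git status                          ┃        
      ┃On branch main                        ┃        
      ┃Changes not staged for commit:        ┃        
      ┃                                      ┃        
      ┃        modified:   test_main.py      ┃        
      ┃        modified:   README.md         ┃        
      ┃        modified:   utils.py          ┃        
      ┃                                      ┃        
      ┃Untracked files:                      ┃        
      ┃                                      ┃        
      ┗━━━━━━━━━━━━━━━━━━━━━━━━━━━━━━━━━━━━━━┛        


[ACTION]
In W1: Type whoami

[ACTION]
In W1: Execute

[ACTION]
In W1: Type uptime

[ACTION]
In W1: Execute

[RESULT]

                                                      
               ┏━━━━━━━━━━━━━━━━━━━━━━━━┓             
               ┃ CircuitBoard           ┃             
      ┏━━━━━━━━━━━━━━━━━━━━━━━━━━━━━━━━━━━━━━┓        
      ┃ Terminal                             ┃        
      ┠──────────────────────────────────────┨        
      ┃-rw-r--r--  1 user group    34150 May ┃        
      ┃drwxr-xr-x  1 user group    17836 May ┃        
      ┃drwxr-xr-x  1 user group    49927 Mar ┃        
      ┃-rw-r--r--  1 user group     1880 Jan ┃        
      ┃$ echo "done"                         ┃        
      ┃$ whoami                              ┃        
      ┃bob                                   ┃        
      ┃$ uptime                              ┃        
      ┃ 10:00  up 222 days                   ┃        
      ┃$ █                                   ┃        
      ┗━━━━━━━━━━━━━━━━━━━━━━━━━━━━━━━━━━━━━━┛        


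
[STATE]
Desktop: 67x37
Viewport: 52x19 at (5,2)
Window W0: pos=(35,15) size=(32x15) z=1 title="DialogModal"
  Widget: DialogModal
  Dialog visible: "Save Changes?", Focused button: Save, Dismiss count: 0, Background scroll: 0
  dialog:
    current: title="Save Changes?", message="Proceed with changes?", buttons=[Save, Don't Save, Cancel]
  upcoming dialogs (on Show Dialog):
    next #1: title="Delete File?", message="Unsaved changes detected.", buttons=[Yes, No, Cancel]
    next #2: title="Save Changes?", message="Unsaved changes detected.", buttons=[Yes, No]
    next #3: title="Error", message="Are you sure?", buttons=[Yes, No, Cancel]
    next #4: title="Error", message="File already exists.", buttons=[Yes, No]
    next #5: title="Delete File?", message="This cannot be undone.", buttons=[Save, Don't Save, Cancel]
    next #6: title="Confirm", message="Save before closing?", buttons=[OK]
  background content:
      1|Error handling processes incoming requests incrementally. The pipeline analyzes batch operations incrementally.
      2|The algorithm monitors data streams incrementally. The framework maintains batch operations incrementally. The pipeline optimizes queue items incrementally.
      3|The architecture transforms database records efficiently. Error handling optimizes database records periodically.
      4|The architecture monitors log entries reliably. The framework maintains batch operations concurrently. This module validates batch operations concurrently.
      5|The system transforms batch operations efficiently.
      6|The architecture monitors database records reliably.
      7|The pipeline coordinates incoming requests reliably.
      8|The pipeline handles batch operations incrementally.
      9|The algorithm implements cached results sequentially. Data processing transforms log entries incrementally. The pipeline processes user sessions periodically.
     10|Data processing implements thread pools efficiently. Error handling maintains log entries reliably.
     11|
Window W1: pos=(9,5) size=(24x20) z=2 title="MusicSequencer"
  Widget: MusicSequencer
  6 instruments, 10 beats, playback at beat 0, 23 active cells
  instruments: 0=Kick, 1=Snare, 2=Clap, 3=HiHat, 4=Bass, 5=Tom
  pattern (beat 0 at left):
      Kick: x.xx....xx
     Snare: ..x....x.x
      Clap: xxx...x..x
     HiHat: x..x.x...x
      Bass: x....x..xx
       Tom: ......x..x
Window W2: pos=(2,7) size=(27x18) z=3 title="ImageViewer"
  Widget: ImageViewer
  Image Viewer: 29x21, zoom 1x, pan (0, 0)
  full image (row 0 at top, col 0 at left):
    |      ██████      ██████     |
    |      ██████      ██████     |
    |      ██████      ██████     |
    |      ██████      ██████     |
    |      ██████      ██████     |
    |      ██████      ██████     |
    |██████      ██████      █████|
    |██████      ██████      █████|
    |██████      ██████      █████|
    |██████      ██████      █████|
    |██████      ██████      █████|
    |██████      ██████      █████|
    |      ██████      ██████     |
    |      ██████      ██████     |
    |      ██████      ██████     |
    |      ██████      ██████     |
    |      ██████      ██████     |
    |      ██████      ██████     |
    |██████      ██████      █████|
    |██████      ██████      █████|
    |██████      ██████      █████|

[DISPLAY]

                                                    
                                                    
                                                    
    ┏━━━━━━━━━━━━━━━━━━━━━━┓                        
    ┃ MusicSequencer       ┃                        
━━━━━━━━━━━━━━━━━━━━━━━┓───┨                        
mageViewer             ┃   ┃                        
───────────────────────┨   ┃                        
    ██████      ██████ ┃   ┃                        
    ██████      ██████ ┃   ┃                        
    ██████      ██████ ┃   ┃                        
    ██████      ██████ ┃   ┃                        
    ██████      ██████ ┃   ┃                        
    ██████      ██████ ┃   ┃  ┏━━━━━━━━━━━━━━━━━━━━━
████      ██████      █┃   ┃  ┃ DialogModal         
████      ██████      █┃   ┃  ┠─────────────────────
████      ██████      █┃   ┃  ┃Error handling proces
████      ██████      █┃   ┃  ┃The algorithm monitor
████      ██████      █┃   ┃  ┃The architecture tran


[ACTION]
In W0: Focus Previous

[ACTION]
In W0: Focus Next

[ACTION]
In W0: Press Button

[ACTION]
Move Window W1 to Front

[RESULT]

                                                    
                                                    
                                                    
    ┏━━━━━━━━━━━━━━━━━━━━━━┓                        
    ┃ MusicSequencer       ┃                        
━━━━┠──────────────────────┨                        
mage┃      ▼123456789      ┃                        
────┃  Kick█·██····██      ┃                        
    ┃ Snare··█····█·█      ┃                        
    ┃  Clap███···█··█      ┃                        
    ┃ HiHat█··█·█···█      ┃                        
    ┃  Bass█····█··██      ┃                        
    ┃   Tom······█··█      ┃                        
    ┃                      ┃  ┏━━━━━━━━━━━━━━━━━━━━━
████┃                      ┃  ┃ DialogModal         
████┃                      ┃  ┠─────────────────────
████┃                      ┃  ┃Error handling proces
████┃                      ┃  ┃The algorithm monitor
████┃                      ┃  ┃The architecture tran


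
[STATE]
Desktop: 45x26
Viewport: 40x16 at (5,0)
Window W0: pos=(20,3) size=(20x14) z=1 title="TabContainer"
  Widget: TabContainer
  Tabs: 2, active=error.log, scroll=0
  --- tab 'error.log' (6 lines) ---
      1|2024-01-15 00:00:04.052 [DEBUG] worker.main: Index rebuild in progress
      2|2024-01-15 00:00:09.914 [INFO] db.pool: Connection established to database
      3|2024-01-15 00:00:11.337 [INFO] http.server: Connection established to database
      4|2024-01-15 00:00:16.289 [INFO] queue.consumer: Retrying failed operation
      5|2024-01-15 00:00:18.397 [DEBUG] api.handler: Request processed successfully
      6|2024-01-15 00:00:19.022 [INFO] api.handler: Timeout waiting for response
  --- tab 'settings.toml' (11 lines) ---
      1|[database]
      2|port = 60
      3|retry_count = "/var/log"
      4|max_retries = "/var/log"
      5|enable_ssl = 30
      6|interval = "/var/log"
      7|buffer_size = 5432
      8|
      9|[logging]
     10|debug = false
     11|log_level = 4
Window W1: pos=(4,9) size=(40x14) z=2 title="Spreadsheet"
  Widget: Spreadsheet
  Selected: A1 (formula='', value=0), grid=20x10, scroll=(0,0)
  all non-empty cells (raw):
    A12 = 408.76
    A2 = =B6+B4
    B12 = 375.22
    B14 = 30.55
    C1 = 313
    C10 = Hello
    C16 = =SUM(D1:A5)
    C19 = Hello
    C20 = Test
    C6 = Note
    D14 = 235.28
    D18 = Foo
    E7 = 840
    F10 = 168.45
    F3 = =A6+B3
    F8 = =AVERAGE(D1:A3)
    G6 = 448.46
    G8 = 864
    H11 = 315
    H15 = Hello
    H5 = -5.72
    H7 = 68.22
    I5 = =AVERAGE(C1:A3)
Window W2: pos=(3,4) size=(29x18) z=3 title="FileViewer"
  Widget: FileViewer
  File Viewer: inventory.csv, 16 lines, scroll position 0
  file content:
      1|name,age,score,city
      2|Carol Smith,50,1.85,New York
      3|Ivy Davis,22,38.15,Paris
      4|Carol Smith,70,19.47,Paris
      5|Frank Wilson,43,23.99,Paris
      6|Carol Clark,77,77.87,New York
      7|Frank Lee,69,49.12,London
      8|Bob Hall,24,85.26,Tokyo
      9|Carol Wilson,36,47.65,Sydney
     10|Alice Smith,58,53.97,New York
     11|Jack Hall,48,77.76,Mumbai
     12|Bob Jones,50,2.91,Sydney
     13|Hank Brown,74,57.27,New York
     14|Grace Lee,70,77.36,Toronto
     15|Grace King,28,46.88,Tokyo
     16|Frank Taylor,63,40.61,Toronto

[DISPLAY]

                                        
                                        
                                        
               ┏━━━━━━━━━━━━━━━━━━┓     
━━━━━━━━━━━━━━━━━━━━━━━━━━┓er     ┃     
FileViewer                ┃───────┨     
──────────────────────────┨│ setti┃     
ame,age,score,city       ▲┃───────┃     
arol Smith,50,1.85,New Yo█┃00:00:0┃     
vy Davis,22,38.15,Paris  ░┃━━━━━━━━━━━┓ 
arol Smith,70,19.47,Paris░┃           ┃ 
rank Wilson,43,23.99,Pari░┃───────────┨ 
arol Clark,77,77.87,New Y░┃           ┃ 
rank Lee,69,49.12,London ░┃    D      ┃ 
ob Hall,24,85.26,Tokyo   ░┃-----------┃ 
arol Wilson,36,47.65,Sydn░┃3       0  ┃ 


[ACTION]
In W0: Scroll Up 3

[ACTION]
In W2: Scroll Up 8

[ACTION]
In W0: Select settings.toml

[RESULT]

                                        
                                        
                                        
               ┏━━━━━━━━━━━━━━━━━━┓     
━━━━━━━━━━━━━━━━━━━━━━━━━━┓er     ┃     
FileViewer                ┃───────┨     
──────────────────────────┨│[setti┃     
ame,age,score,city       ▲┃───────┃     
arol Smith,50,1.85,New Yo█┃       ┃     
vy Davis,22,38.15,Paris  ░┃━━━━━━━━━━━┓ 
arol Smith,70,19.47,Paris░┃           ┃ 
rank Wilson,43,23.99,Pari░┃───────────┨ 
arol Clark,77,77.87,New Y░┃           ┃ 
rank Lee,69,49.12,London ░┃    D      ┃ 
ob Hall,24,85.26,Tokyo   ░┃-----------┃ 
arol Wilson,36,47.65,Sydn░┃3       0  ┃ 


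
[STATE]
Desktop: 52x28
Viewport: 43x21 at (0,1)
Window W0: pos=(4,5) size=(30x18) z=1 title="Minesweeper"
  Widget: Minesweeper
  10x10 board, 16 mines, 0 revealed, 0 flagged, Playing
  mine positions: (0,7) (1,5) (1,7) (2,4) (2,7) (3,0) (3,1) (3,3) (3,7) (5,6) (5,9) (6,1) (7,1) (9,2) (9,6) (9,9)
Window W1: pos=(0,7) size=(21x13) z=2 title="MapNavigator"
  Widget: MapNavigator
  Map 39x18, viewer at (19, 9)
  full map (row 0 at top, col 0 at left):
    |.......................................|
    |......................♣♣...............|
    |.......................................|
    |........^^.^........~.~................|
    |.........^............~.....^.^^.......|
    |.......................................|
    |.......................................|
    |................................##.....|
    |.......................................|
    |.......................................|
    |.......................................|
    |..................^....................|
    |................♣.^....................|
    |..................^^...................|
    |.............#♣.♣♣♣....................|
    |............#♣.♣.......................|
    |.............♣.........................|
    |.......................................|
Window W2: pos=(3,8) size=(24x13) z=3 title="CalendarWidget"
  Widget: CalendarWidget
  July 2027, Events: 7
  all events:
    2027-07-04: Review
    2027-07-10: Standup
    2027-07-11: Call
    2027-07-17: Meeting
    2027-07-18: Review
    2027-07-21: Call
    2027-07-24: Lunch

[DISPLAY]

                                           
                                           
                                           
                                           
    ┏━━━━━━━━━━━━━━━━━━━━━━━━━━━━┓         
    ┃ Minesweeper                ┃         
┏━━━━━━━━━━━━━━━━━━━┓────────────┨         
┃ M┏━━━━━━━━━━━━━━━━━━━━━━┓      ┃         
┠──┃ CalendarWidget       ┃      ┃         
┃..┠──────────────────────┨      ┃         
┃..┃      July 2027       ┃      ┃         
┃..┃Mo Tu We Th Fr Sa Su  ┃      ┃         
┃..┃          1  2  3  4* ┃      ┃         
┃..┃ 5  6  7  8  9 10* 11*┃      ┃         
┃..┃12 13 14 15 16 17* 18*┃      ┃         
┃..┃19 20 21* 22 23 24* 25┃      ┃         
┃..┃26 27 28 29 30 31     ┃      ┃         
┃..┃                      ┃      ┃         
┗━━┃                      ┃      ┃         
   ┗━━━━━━━━━━━━━━━━━━━━━━┛      ┃         
    ┃                            ┃         


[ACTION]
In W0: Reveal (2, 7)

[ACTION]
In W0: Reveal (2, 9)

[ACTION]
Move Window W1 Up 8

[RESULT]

┃ MapNavigator      ┃                      
┠───────────────────┨                      
┃...................┃                      
┃...................┃                      
┃...................┃━━━━━━━━━━━━┓         
┃...................┃            ┃         
┃.........@.........┃────────────┨         
┃..┏━━━━━━━━━━━━━━━━━━━━━━┓      ┃         
┃..┃ CalendarWidget       ┃      ┃         
┃..┠──────────────────────┨      ┃         
┃..┃      July 2027       ┃      ┃         
┗━━┃Mo Tu We Th Fr Sa Su  ┃      ┃         
   ┃          1  2  3  4* ┃      ┃         
   ┃ 5  6  7  8  9 10* 11*┃      ┃         
   ┃12 13 14 15 16 17* 18*┃      ┃         
   ┃19 20 21* 22 23 24* 25┃      ┃         
   ┃26 27 28 29 30 31     ┃      ┃         
   ┃                      ┃      ┃         
   ┃                      ┃      ┃         
   ┗━━━━━━━━━━━━━━━━━━━━━━┛      ┃         
    ┃                            ┃         


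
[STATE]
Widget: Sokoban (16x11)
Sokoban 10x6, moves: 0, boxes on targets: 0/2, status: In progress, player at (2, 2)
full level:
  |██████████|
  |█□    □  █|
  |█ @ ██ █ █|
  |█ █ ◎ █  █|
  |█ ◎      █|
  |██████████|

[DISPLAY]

██████████      
█□    □  █      
█ @ ██ █ █      
█ █ ◎ █  █      
█ ◎      █      
██████████      
Moves: 0  0/2   
                
                
                
                


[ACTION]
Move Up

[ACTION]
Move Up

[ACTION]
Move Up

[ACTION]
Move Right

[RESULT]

██████████      
█□ @  □  █      
█   ██ █ █      
█ █ ◎ █  █      
█ ◎      █      
██████████      
Moves: 2  0/2   
                
                
                
                


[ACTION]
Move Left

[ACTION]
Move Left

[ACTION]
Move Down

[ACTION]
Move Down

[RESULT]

██████████      
█□    □  █      
█ @ ██ █ █      
█ █ ◎ █  █      
█ ◎      █      
██████████      
Moves: 4  0/2   
                
                
                
                


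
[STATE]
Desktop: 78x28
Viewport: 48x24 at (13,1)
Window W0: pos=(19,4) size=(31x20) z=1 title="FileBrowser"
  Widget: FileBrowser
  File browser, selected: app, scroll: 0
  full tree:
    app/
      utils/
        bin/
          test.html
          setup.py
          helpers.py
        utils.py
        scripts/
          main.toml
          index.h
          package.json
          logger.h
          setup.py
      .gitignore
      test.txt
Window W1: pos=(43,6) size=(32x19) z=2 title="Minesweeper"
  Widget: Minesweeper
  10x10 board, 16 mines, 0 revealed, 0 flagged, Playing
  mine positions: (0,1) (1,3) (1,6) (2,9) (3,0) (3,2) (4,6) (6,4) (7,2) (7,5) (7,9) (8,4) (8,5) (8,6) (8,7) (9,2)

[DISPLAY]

                                                
                                                
                                                
      ┏━━━━━━━━━━━━━━━━━━━━━━━━━━━━━┓           
      ┃ FileBrowser                 ┃           
      ┠───────────────────────┏━━━━━━━━━━━━━━━━━
      ┃> [-] app/             ┃ Minesweeper     
      ┃    [+] utils/         ┠─────────────────
      ┃    .gitignore         ┃■■■■■■■■■■       
      ┃    test.txt           ┃■■■■■■■■■■       
      ┃                       ┃■■■■■■■■■■       
      ┃                       ┃■■■■■■■■■■       
      ┃                       ┃■■■■■■■■■■       
      ┃                       ┃■■■■■■■■■■       
      ┃                       ┃■■■■■■■■■■       
      ┃                       ┃■■■■■■■■■■       
      ┃                       ┃■■■■■■■■■■       
      ┃                       ┃■■■■■■■■■■       
      ┃                       ┃                 
      ┃                       ┃                 
      ┃                       ┃                 
      ┃                       ┃                 
      ┗━━━━━━━━━━━━━━━━━━━━━━━┃                 
                              ┗━━━━━━━━━━━━━━━━━


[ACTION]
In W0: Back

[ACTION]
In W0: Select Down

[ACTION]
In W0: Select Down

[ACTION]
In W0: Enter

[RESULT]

                                                
                                                
                                                
      ┏━━━━━━━━━━━━━━━━━━━━━━━━━━━━━┓           
      ┃ FileBrowser                 ┃           
      ┠───────────────────────┏━━━━━━━━━━━━━━━━━
      ┃  [-] app/             ┃ Minesweeper     
      ┃    [+] utils/         ┠─────────────────
      ┃  > .gitignore         ┃■■■■■■■■■■       
      ┃    test.txt           ┃■■■■■■■■■■       
      ┃                       ┃■■■■■■■■■■       
      ┃                       ┃■■■■■■■■■■       
      ┃                       ┃■■■■■■■■■■       
      ┃                       ┃■■■■■■■■■■       
      ┃                       ┃■■■■■■■■■■       
      ┃                       ┃■■■■■■■■■■       
      ┃                       ┃■■■■■■■■■■       
      ┃                       ┃■■■■■■■■■■       
      ┃                       ┃                 
      ┃                       ┃                 
      ┃                       ┃                 
      ┃                       ┃                 
      ┗━━━━━━━━━━━━━━━━━━━━━━━┃                 
                              ┗━━━━━━━━━━━━━━━━━


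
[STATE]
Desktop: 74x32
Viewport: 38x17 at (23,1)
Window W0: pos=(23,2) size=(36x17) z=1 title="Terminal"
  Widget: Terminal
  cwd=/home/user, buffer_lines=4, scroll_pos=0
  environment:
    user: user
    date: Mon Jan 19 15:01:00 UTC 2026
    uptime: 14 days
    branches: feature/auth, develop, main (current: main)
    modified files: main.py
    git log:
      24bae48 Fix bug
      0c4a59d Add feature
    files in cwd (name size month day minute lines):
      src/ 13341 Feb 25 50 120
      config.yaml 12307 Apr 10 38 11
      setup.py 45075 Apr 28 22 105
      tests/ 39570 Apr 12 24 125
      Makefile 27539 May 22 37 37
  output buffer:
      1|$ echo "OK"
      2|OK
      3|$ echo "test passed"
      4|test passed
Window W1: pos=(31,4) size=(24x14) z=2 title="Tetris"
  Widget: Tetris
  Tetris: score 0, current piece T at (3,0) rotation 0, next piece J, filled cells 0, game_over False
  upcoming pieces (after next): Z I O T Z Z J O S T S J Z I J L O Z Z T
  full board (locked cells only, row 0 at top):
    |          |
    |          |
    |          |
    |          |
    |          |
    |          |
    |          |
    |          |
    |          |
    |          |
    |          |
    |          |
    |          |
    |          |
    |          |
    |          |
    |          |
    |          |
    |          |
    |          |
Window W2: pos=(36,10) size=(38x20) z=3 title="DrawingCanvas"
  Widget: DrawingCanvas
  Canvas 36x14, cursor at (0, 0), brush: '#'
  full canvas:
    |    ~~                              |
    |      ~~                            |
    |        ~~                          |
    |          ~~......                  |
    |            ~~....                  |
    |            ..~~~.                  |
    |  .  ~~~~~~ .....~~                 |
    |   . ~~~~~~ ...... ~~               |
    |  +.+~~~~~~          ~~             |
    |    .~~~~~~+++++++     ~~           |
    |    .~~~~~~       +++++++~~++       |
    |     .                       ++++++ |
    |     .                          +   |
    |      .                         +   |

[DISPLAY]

                                      
┏━━━━━━━━━━━━━━━━━━━━━━━━━━━━━━━━━━┓  
┃ Terminal                         ┃  
┠───────┏━━━━━━━━━━━━━━━━━━━━━━┓───┨  
┃$ echo ┃ Tetris               ┃   ┃  
┃OK     ┠──────────────────────┨   ┃  
┃$ echo ┃          │Next:      ┃   ┃  
┃test pa┃          │█          ┃   ┃  
┃$ █    ┃          │███        ┃   ┃  
┃       ┃    ┏━━━━━━━━━━━━━━━━━━━━━━━━
┃       ┃    ┃ DrawingCanvas          
┃       ┃    ┠────────────────────────
┃       ┃    ┃+   ~~                  
┃       ┃    ┃      ~~                
┃       ┃    ┃        ~~              
┃       ┃    ┃          ~~......      
┃       ┗━━━━┃            ~~....      


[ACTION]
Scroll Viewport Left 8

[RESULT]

                                      
        ┏━━━━━━━━━━━━━━━━━━━━━━━━━━━━━
        ┃ Terminal                    
        ┠───────┏━━━━━━━━━━━━━━━━━━━━━
        ┃$ echo ┃ Tetris              
        ┃OK     ┠─────────────────────
        ┃$ echo ┃          │Next:     
        ┃test pa┃          │█         
        ┃$ █    ┃          │███       
        ┃       ┃    ┏━━━━━━━━━━━━━━━━
        ┃       ┃    ┃ DrawingCanvas  
        ┃       ┃    ┠────────────────
        ┃       ┃    ┃+   ~~          
        ┃       ┃    ┃      ~~        
        ┃       ┃    ┃        ~~      
        ┃       ┃    ┃          ~~....
        ┃       ┗━━━━┃            ~~..


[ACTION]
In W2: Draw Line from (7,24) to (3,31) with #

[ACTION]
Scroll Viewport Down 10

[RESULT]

        ┃       ┃    ┃ DrawingCanvas  
        ┃       ┃    ┠────────────────
        ┃       ┃    ┃+   ~~          
        ┃       ┃    ┃      ~~        
        ┃       ┃    ┃        ~~      
        ┃       ┃    ┃          ~~....
        ┃       ┗━━━━┃            ~~..
        ┗━━━━━━━━━━━━┃            ..~~
                     ┃  .  ~~~~~~ ....
                     ┃   . ~~~~~~ ....
                     ┃  +.+~~~~~~     
                     ┃    .~~~~~~+++++
                     ┃    .~~~~~~     
                     ┃     .          
                     ┃     .          
                     ┃      .         
                     ┃                


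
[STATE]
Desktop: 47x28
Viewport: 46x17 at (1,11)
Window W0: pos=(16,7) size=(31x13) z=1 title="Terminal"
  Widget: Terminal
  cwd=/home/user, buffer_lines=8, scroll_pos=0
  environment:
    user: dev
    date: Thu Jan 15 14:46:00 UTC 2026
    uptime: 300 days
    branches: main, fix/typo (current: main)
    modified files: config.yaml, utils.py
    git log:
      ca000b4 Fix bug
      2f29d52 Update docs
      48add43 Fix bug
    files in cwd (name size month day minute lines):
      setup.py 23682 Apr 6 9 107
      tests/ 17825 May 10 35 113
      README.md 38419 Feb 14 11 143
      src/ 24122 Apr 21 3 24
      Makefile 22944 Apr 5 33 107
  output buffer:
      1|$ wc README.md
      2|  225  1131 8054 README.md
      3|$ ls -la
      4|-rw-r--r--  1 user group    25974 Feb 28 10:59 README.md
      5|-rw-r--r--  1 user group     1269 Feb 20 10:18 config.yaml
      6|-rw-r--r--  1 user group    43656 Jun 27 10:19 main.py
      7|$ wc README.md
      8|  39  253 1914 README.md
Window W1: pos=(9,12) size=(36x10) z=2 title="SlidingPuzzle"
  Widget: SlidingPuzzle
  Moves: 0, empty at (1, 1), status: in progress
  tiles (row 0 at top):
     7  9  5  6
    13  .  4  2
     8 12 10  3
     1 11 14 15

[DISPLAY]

               ┃  225  1131 8054 README.md   ┃
        ┏━━━━━━━━━━━━━━━━━━━━━━━━━━━━━━━━━━┓ ┃
        ┃ SlidingPuzzle                    ┃2┃
        ┠──────────────────────────────────┨ ┃
        ┃┌────┬────┬────┬────┐             ┃4┃
        ┃│  7 │  9 │  5 │  6 │             ┃ ┃
        ┃├────┼────┼────┼────┤             ┃ ┃
        ┃│ 13 │    │  4 │  2 │             ┃ ┃
        ┃├────┼────┼────┼────┤             ┃━┛
        ┃│  8 │ 12 │ 10 │  3 │             ┃  
        ┗━━━━━━━━━━━━━━━━━━━━━━━━━━━━━━━━━━┛  
                                              
                                              
                                              
                                              
                                              
                                              


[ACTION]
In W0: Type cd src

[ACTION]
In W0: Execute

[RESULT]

               ┃-rw-r--r--  1 user group    2┃
        ┏━━━━━━━━━━━━━━━━━━━━━━━━━━━━━━━━━━┓ ┃
        ┃ SlidingPuzzle                    ┃4┃
        ┠──────────────────────────────────┨ ┃
        ┃┌────┬────┬────┬────┐             ┃ ┃
        ┃│  7 │  9 │  5 │  6 │             ┃ ┃
        ┃├────┼────┼────┼────┤             ┃ ┃
        ┃│ 13 │    │  4 │  2 │             ┃ ┃
        ┃├────┼────┼────┼────┤             ┃━┛
        ┃│  8 │ 12 │ 10 │  3 │             ┃  
        ┗━━━━━━━━━━━━━━━━━━━━━━━━━━━━━━━━━━┛  
                                              
                                              
                                              
                                              
                                              
                                              


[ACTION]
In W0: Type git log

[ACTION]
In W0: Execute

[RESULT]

               ┃  39  253 1914 README.md     ┃
        ┏━━━━━━━━━━━━━━━━━━━━━━━━━━━━━━━━━━┓ ┃
        ┃ SlidingPuzzle                    ┃ ┃
        ┠──────────────────────────────────┨ ┃
        ┃┌────┬────┬────┬────┐             ┃ ┃
        ┃│  7 │  9 │  5 │  6 │             ┃ ┃
        ┃├────┼────┼────┼────┤             ┃ ┃
        ┃│ 13 │    │  4 │  2 │             ┃ ┃
        ┃├────┼────┼────┼────┤             ┃━┛
        ┃│  8 │ 12 │ 10 │  3 │             ┃  
        ┗━━━━━━━━━━━━━━━━━━━━━━━━━━━━━━━━━━┛  
                                              
                                              
                                              
                                              
                                              
                                              


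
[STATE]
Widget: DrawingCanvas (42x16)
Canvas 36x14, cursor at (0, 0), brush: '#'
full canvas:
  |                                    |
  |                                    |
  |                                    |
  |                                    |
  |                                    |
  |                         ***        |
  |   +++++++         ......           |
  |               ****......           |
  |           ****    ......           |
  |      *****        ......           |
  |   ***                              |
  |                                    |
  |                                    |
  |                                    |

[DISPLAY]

+                                         
                                          
                                          
                                          
                                          
                         ***              
   +++++++         ......                 
               ****......                 
           ****    ......                 
      *****        ......                 
   ***                                    
                                          
                                          
                                          
                                          
                                          


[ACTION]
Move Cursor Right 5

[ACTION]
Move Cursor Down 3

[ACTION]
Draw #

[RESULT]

                                          
                                          
                                          
     #                                    
                                          
                         ***              
   +++++++         ......                 
               ****......                 
           ****    ......                 
      *****        ......                 
   ***                                    
                                          
                                          
                                          
                                          
                                          


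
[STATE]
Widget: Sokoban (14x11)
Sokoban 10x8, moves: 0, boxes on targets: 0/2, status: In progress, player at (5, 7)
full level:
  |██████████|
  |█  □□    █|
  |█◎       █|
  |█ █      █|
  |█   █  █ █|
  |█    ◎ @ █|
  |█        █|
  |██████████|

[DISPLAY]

██████████    
█  □□    █    
█◎       █    
█ █      █    
█   █  █ █    
█    ◎ @ █    
█        █    
██████████    
Moves: 0  0/2 
              
              


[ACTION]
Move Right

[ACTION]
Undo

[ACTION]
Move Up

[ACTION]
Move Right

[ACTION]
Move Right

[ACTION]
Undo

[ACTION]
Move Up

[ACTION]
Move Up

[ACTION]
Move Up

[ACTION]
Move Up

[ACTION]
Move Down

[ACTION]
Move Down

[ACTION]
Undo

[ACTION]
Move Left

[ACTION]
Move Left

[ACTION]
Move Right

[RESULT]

██████████    
█  □□    █    
█◎       █    
█ █      █    
█   █  █ █    
█    ◎@  █    
█        █    
██████████    
Moves: 3  0/2 
              
              


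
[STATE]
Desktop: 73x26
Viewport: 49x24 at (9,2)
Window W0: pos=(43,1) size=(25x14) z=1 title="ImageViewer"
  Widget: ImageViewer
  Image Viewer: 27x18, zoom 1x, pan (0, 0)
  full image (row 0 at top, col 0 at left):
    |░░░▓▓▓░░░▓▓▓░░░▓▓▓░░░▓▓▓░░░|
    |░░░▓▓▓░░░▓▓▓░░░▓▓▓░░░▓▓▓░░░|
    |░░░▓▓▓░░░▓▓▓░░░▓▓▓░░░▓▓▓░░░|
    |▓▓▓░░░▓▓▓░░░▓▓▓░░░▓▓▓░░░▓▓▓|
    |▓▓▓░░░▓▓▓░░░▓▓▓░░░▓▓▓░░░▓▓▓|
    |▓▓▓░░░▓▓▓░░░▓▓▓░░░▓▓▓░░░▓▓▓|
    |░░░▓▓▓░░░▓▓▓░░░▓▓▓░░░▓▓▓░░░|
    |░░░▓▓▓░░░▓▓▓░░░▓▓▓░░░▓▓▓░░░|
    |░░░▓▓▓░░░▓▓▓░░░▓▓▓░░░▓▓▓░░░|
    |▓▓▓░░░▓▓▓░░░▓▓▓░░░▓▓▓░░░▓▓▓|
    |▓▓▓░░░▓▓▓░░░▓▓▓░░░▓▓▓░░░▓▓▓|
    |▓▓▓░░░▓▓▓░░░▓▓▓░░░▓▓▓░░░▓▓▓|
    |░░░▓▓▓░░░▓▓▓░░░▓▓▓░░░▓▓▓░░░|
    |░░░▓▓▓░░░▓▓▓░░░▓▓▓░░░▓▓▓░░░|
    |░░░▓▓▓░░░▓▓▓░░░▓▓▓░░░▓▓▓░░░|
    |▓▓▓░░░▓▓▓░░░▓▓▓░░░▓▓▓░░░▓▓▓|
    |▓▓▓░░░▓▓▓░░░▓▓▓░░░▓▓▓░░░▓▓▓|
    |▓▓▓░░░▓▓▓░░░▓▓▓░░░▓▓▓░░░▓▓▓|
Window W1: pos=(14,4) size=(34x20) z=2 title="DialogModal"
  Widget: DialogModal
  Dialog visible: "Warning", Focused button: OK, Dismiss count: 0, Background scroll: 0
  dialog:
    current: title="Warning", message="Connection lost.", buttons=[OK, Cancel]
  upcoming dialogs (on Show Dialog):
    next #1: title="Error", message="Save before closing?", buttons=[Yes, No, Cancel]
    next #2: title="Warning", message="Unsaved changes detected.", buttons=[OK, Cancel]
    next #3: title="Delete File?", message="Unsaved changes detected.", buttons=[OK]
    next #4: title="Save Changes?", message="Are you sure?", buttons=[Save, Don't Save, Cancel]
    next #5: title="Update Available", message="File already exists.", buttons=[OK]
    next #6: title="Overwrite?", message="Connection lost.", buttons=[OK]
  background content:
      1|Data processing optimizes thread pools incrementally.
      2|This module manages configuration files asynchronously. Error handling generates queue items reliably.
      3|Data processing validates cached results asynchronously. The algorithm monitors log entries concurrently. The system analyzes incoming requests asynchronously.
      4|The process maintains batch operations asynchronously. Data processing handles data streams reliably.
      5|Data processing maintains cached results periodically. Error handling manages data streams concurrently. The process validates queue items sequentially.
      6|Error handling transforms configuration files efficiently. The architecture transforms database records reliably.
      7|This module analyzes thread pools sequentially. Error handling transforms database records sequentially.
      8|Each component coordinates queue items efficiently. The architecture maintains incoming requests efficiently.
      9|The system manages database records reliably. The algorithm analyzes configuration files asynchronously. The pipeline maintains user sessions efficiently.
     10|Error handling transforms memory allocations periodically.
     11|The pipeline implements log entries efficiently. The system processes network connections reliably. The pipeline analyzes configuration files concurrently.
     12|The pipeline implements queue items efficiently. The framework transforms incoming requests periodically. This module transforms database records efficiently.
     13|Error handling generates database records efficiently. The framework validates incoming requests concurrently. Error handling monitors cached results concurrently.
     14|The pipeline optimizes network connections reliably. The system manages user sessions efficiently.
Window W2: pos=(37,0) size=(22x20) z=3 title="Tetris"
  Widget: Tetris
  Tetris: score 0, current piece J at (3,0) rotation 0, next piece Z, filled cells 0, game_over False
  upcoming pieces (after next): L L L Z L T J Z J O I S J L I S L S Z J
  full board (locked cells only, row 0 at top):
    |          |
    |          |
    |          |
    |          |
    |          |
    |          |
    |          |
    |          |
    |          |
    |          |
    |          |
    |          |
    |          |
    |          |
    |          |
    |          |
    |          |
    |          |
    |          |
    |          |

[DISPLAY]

                            ┠────────────────────
                            ┃          │Next:    
     ┏━━━━━━━━━━━━━━━━━━━━━━┃          │▓▓       
     ┃ DialogModal          ┃          │ ▓▓      
     ┠──────────────────────┃          │         
     ┃Data processing optimi┃          │         
     ┃This module manages co┃          │         
     ┃Data processing valida┃          │Score:   
     ┃The process maintains ┃          │0        
     ┃Data processing mainta┃          │         
     ┃Error ┌───────────────┃          │         
     ┃This m│     Warning   ┃          │         
     ┃Each c│ Connection los┃          │         
     ┃The sy│  [OK]  Cancel ┃          │         
     ┃Error └───────────────┃          │         
     ┃The pipeline implement┃          │         
     ┃The pipeline implement┃          │         
     ┃Error handling generat┗━━━━━━━━━━━━━━━━━━━━
     ┃The pipeline optimizes network c┃          
     ┃                                ┃          
     ┃                                ┃          
     ┗━━━━━━━━━━━━━━━━━━━━━━━━━━━━━━━━┛          
                                                 
                                                 


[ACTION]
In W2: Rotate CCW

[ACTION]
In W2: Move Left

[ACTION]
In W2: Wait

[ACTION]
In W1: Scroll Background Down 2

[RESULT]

                            ┠────────────────────
                            ┃          │Next:    
     ┏━━━━━━━━━━━━━━━━━━━━━━┃          │▓▓       
     ┃ DialogModal          ┃          │ ▓▓      
     ┠──────────────────────┃          │         
     ┃Data processing valida┃          │         
     ┃The process maintains ┃          │         
     ┃Data processing mainta┃          │Score:   
     ┃Error handling transfo┃          │0        
     ┃This module analyzes t┃          │         
     ┃Each c┌───────────────┃          │         
     ┃The sy│     Warning   ┃          │         
     ┃Error │ Connection los┃          │         
     ┃The pi│  [OK]  Cancel ┃          │         
     ┃The pi└───────────────┃          │         
     ┃Error handling generat┃          │         
     ┃The pipeline optimizes┃          │         
     ┃                      ┗━━━━━━━━━━━━━━━━━━━━
     ┃                                ┃          
     ┃                                ┃          
     ┃                                ┃          
     ┗━━━━━━━━━━━━━━━━━━━━━━━━━━━━━━━━┛          
                                                 
                                                 
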